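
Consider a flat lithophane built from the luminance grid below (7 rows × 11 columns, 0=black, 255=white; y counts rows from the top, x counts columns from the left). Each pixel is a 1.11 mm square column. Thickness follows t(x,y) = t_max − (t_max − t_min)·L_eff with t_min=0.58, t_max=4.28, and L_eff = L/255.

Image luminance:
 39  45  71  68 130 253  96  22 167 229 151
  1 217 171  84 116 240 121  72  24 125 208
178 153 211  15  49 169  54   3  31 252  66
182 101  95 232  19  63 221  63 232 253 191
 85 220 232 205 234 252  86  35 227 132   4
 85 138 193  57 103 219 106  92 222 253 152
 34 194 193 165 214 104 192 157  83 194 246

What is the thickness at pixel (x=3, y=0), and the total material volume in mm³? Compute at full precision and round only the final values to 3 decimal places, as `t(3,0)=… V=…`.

span = t_max - t_min = 4.28 - 0.58 = 3.700
L(3,0) = 68, L_eff = 68/255 = 0.266667
t(3,0) = 4.28 - 3.700·0.266667 = 3.293
Σt over all 7·11 pixels = 26383/150 ≈ 175.8866667
V = pitch²·Σt = 1.11²·26383/150 = 216.710

t(3,0)=3.293 V=216.710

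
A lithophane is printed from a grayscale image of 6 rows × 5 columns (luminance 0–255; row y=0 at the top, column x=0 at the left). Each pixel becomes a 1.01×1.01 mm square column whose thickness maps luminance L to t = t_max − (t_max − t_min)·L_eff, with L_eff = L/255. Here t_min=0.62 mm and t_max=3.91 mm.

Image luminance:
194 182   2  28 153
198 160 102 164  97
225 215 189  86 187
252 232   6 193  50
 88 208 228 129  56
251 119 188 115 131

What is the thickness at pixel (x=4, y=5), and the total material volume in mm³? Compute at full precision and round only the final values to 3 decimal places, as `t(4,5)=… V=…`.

span = t_max - t_min = 3.91 - 0.62 = 3.290
L(4,5) = 131, L_eff = 131/255 = 0.513725
t(4,5) = 3.91 - 3.290·0.513725 = 2.220
Σt over all 6·5 pixels = 255723/4250 ≈ 60.1701176
V = pitch²·Σt = 1.01²·255723/4250 = 61.380

t(4,5)=2.220 V=61.380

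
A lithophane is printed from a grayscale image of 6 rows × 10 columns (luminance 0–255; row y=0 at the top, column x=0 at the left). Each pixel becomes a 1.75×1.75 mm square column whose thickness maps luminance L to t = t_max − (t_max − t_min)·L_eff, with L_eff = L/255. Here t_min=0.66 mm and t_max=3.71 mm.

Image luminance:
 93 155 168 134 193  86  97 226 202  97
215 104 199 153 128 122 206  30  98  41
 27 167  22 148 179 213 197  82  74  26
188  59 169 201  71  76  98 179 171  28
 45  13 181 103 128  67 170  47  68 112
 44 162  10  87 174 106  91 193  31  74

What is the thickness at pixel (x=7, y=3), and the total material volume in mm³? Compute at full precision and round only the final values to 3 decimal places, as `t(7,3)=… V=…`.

t(7,3)=1.569 V=424.278

span = t_max - t_min = 3.71 - 0.66 = 3.050
L(7,3) = 179, L_eff = 179/255 = 0.701961
t(7,3) = 3.71 - 3.050·0.701961 = 1.569
Σt over all 6·10 pixels = 176638/1275 ≈ 138.5396078
V = pitch²·Σt = 1.75²·176638/1275 = 424.278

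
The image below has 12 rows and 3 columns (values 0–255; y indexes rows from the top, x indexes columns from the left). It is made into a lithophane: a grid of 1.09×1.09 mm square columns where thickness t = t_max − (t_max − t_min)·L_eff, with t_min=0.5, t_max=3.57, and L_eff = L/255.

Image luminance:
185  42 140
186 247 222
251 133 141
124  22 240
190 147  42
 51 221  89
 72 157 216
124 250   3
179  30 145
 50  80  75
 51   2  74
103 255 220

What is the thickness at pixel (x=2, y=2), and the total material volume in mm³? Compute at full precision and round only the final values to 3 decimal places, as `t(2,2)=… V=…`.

span = t_max - t_min = 3.57 - 0.5 = 3.070
L(2,2) = 141, L_eff = 141/255 = 0.552941
t(2,2) = 3.57 - 3.070·0.552941 = 1.872
Σt over all 12·3 pixels = 1816247/25500 ≈ 71.2253725
V = pitch²·Σt = 1.09²·1816247/25500 = 84.623

t(2,2)=1.872 V=84.623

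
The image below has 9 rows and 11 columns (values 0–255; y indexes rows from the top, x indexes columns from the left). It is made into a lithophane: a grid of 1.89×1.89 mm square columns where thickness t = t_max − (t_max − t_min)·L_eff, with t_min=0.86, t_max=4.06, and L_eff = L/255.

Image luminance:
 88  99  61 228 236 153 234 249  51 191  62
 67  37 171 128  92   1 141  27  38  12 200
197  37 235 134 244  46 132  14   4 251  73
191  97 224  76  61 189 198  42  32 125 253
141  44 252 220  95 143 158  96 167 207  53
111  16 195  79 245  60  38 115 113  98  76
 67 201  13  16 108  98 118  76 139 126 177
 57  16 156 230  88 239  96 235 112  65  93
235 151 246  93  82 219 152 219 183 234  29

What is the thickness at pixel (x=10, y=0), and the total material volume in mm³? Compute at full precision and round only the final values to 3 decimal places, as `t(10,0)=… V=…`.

span = t_max - t_min = 4.06 - 0.86 = 3.200
L(10,0) = 62, L_eff = 62/255 = 0.243137
t(10,0) = 4.06 - 3.200·0.243137 = 3.282
Σt over all 9·11 pixels = 36739/150 ≈ 244.9266667
V = pitch²·Σt = 1.89²·36739/150 = 874.903

t(10,0)=3.282 V=874.903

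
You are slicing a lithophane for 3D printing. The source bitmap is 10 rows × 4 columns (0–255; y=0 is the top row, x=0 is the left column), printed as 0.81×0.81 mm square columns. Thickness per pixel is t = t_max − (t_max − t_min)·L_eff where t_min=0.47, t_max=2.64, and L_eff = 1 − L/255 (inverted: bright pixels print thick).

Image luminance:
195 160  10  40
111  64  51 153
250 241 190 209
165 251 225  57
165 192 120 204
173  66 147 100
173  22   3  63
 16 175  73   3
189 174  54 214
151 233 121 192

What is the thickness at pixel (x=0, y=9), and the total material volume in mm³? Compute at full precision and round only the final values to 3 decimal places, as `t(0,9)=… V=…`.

span = t_max - t_min = 2.64 - 0.47 = 2.170
L(0,9) = 151, L_eff = 1 - 151/255 = 0.407843 (inverted)
t(0,9) = 2.64 - 2.170·0.407843 = 1.755
Σt over all 10·4 pixels = 330023/5100 ≈ 64.7103922
V = pitch²·Σt = 0.81²·330023/5100 = 42.456

t(0,9)=1.755 V=42.456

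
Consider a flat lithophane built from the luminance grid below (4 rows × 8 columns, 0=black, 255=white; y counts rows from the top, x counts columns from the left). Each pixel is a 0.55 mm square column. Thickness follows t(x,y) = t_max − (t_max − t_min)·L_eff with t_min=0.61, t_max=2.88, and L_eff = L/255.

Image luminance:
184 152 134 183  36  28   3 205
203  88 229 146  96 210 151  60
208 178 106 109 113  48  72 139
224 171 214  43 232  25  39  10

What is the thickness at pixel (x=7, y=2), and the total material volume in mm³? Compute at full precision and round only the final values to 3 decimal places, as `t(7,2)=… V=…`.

span = t_max - t_min = 2.88 - 0.61 = 2.270
L(7,2) = 139, L_eff = 139/255 = 0.545098
t(7,2) = 2.88 - 2.270·0.545098 = 1.643
Σt over all 4·8 pixels = 1433227/25500 ≈ 56.2049804
V = pitch²·Σt = 0.55²·1433227/25500 = 17.002

t(7,2)=1.643 V=17.002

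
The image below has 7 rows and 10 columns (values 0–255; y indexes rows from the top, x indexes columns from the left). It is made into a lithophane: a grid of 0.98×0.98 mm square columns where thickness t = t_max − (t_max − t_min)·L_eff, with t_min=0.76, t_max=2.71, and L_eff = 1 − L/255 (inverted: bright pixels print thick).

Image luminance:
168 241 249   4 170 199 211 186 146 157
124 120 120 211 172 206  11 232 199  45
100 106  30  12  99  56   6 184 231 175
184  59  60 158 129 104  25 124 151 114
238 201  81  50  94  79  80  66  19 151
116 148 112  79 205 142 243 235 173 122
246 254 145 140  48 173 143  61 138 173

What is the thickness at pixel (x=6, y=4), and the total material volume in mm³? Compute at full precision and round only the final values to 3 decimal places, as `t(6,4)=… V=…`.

t(6,4)=1.372 V=120.371

span = t_max - t_min = 2.71 - 0.76 = 1.950
L(6,4) = 80, L_eff = 1 - 80/255 = 0.686275 (inverted)
t(6,4) = 2.71 - 1.950·0.686275 = 1.372
Σt over all 7·10 pixels = 213069/1700 ≈ 125.3347059
V = pitch²·Σt = 0.98²·213069/1700 = 120.371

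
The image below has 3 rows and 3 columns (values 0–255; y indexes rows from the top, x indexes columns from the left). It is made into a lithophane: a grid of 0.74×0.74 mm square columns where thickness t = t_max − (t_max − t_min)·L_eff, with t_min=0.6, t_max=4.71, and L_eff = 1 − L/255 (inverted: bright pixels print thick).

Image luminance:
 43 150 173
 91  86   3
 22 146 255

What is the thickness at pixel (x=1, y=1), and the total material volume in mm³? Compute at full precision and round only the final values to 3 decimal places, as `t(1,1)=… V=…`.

t(1,1)=1.986 V=11.509

span = t_max - t_min = 4.71 - 0.6 = 4.110
L(1,1) = 86, L_eff = 1 - 86/255 = 0.662745 (inverted)
t(1,1) = 4.71 - 4.110·0.662745 = 1.986
Σt over all 3·3 pixels = 21.018
V = pitch²·Σt = 0.74²·21.018 = 11.509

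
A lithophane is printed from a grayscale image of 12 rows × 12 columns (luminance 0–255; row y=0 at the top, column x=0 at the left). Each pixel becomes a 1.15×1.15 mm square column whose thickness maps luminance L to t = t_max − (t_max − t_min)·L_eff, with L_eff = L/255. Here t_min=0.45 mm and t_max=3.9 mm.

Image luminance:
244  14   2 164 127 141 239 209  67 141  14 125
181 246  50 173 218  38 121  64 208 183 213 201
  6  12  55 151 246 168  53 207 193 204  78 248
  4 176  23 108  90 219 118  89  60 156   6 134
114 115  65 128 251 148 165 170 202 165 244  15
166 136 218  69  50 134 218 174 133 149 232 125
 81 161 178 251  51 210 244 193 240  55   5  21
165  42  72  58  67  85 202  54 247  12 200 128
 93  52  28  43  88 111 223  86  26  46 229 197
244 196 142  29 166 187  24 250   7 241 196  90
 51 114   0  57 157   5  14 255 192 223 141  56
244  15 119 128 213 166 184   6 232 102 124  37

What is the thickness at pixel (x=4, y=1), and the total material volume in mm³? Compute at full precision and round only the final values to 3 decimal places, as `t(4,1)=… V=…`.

t(4,1)=0.951 V=409.483

span = t_max - t_min = 3.9 - 0.45 = 3.450
L(4,1) = 218, L_eff = 218/255 = 0.854902
t(4,1) = 3.9 - 3.450·0.854902 = 0.951
Σt over all 12·12 pixels = 131592/425 ≈ 309.6282353
V = pitch²·Σt = 1.15²·131592/425 = 409.483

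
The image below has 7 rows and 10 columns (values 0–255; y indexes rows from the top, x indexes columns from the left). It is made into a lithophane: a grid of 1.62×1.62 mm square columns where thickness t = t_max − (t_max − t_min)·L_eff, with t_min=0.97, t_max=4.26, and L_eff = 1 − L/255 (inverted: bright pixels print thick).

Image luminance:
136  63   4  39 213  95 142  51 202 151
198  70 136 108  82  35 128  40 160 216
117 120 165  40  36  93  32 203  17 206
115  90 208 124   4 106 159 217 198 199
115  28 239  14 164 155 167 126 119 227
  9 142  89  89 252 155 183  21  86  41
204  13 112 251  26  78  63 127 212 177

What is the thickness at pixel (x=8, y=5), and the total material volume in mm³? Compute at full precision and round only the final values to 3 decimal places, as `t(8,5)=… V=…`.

t(8,5)=2.080 V=462.688

span = t_max - t_min = 4.26 - 0.97 = 3.290
L(8,5) = 86, L_eff = 1 - 86/255 = 0.662745 (inverted)
t(8,5) = 4.26 - 3.290·0.662745 = 2.080
Σt over all 7·10 pixels = 1123927/6375 ≈ 176.3022745
V = pitch²·Σt = 1.62²·1123927/6375 = 462.688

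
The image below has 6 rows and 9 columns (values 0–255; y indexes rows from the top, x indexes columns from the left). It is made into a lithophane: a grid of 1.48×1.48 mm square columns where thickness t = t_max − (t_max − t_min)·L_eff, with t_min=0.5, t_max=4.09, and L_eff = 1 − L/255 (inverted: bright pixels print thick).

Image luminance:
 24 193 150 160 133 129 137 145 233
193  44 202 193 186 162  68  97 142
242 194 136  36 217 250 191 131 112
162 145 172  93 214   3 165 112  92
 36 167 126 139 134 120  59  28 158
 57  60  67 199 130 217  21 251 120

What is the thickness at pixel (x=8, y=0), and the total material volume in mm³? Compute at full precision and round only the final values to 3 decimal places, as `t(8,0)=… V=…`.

t(8,0)=3.780 V=285.703

span = t_max - t_min = 4.09 - 0.5 = 3.590
L(8,0) = 233, L_eff = 1 - 233/255 = 0.086275 (inverted)
t(8,0) = 4.09 - 3.590·0.086275 = 3.780
Σt over all 6·9 pixels = 1108691/8500 ≈ 130.4342353
V = pitch²·Σt = 1.48²·1108691/8500 = 285.703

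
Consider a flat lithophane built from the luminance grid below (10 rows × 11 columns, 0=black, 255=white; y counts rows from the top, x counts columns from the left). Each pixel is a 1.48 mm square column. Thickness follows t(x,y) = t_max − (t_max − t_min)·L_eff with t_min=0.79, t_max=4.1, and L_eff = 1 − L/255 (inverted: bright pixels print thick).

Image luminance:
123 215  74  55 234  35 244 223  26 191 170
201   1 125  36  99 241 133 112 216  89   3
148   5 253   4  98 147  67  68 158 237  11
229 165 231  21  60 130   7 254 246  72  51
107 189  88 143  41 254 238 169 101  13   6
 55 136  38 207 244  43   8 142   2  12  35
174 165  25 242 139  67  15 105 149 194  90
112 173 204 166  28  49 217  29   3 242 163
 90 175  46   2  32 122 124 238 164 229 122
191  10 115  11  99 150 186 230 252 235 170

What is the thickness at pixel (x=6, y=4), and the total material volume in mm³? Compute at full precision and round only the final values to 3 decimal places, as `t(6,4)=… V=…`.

t(6,4)=3.879 V=574.835

span = t_max - t_min = 4.1 - 0.79 = 3.310
L(6,4) = 238, L_eff = 1 - 238/255 = 0.066667 (inverted)
t(6,4) = 4.1 - 3.310·0.066667 = 3.879
Σt over all 10·11 pixels = 6692063/25500 ≈ 262.4338431
V = pitch²·Σt = 1.48²·6692063/25500 = 574.835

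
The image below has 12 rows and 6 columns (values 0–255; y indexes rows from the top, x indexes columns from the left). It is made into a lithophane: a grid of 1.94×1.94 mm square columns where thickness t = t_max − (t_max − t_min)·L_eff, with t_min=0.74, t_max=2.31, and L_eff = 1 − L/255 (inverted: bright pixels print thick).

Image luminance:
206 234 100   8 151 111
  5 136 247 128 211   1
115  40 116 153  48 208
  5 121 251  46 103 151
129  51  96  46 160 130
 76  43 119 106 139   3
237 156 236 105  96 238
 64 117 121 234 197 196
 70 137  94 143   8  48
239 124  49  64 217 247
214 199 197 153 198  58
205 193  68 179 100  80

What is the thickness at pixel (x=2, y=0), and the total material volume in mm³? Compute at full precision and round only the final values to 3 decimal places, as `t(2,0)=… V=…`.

span = t_max - t_min = 2.31 - 0.74 = 1.570
L(2,0) = 100, L_eff = 1 - 100/255 = 0.607843 (inverted)
t(2,0) = 2.31 - 1.570·0.607843 = 1.356
Σt over all 12·6 pixels = 1407329/12750 ≈ 110.3787451
V = pitch²·Σt = 1.94²·1407329/12750 = 415.421

t(2,0)=1.356 V=415.421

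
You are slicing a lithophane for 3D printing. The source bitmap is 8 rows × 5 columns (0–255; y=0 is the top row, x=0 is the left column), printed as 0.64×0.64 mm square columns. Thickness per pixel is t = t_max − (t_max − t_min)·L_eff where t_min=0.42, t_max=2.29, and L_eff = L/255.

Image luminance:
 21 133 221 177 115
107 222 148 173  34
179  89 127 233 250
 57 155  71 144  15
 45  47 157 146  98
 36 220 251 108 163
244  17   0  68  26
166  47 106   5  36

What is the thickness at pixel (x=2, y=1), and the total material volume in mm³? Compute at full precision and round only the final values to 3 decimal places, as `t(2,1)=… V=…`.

t(2,1)=1.205 V=23.531

span = t_max - t_min = 2.29 - 0.42 = 1.870
L(2,1) = 148, L_eff = 148/255 = 0.580392
t(2,1) = 2.29 - 1.870·0.580392 = 1.205
Σt over all 8·5 pixels = 86173/1500 ≈ 57.4486667
V = pitch²·Σt = 0.64²·86173/1500 = 23.531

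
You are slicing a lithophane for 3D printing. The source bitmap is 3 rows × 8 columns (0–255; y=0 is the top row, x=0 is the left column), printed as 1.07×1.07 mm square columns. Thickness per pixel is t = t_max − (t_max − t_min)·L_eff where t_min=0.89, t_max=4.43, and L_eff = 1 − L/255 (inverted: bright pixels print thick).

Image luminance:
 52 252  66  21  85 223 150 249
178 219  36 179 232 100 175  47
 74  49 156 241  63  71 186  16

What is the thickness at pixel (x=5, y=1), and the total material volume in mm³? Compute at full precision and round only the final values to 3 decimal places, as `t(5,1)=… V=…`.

span = t_max - t_min = 4.43 - 0.89 = 3.540
L(5,1) = 100, L_eff = 1 - 100/255 = 0.607843 (inverted)
t(5,1) = 4.43 - 3.540·0.607843 = 2.278
Σt over all 3·8 pixels = 27486/425 ≈ 64.6729412
V = pitch²·Σt = 1.07²·27486/425 = 74.044

t(5,1)=2.278 V=74.044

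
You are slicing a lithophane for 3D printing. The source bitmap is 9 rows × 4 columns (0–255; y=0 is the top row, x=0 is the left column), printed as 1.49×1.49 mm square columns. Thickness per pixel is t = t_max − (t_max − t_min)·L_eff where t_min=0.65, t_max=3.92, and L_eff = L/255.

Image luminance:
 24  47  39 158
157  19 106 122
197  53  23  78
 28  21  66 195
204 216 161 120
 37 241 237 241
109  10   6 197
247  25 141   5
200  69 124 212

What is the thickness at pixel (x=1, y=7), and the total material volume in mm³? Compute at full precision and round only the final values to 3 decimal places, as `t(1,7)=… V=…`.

span = t_max - t_min = 3.92 - 0.65 = 3.270
L(1,7) = 25, L_eff = 25/255 = 0.098039
t(1,7) = 3.92 - 3.270·0.098039 = 3.599
Σt over all 9·4 pixels = 149761/1700 ≈ 88.0947059
V = pitch²·Σt = 1.49²·149761/1700 = 195.579

t(1,7)=3.599 V=195.579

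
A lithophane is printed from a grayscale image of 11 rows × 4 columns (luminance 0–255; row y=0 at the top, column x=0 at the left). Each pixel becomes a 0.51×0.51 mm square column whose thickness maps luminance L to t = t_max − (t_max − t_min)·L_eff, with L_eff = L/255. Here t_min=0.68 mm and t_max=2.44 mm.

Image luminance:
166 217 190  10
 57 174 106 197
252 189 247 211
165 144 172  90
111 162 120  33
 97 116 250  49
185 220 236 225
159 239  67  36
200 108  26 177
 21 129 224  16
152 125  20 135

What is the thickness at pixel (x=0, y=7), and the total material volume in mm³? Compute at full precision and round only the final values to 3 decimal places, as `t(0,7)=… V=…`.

t(0,7)=1.343 V=16.749

span = t_max - t_min = 2.44 - 0.68 = 1.760
L(0,7) = 159, L_eff = 159/255 = 0.623529
t(0,7) = 2.44 - 1.760·0.623529 = 1.343
Σt over all 11·4 pixels = 27368/425 ≈ 64.3952941
V = pitch²·Σt = 0.51²·27368/425 = 16.749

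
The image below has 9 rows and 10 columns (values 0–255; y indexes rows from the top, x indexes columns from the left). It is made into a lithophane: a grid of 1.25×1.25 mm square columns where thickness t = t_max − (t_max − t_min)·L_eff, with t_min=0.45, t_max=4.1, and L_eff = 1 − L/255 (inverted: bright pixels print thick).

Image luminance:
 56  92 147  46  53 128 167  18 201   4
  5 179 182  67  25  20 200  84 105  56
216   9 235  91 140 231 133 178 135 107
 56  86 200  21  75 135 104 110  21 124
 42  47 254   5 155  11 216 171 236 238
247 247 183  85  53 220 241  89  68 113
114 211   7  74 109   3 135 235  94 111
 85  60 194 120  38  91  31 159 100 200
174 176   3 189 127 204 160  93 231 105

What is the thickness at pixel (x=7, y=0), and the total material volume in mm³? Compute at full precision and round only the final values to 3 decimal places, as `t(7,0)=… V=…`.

span = t_max - t_min = 4.1 - 0.45 = 3.650
L(7,0) = 18, L_eff = 1 - 18/255 = 0.929412 (inverted)
t(7,0) = 4.1 - 3.650·0.929412 = 0.708
Σt over all 9·10 pixels = 497329/2550 ≈ 195.0309804
V = pitch²·Σt = 1.25²·497329/2550 = 304.736

t(7,0)=0.708 V=304.736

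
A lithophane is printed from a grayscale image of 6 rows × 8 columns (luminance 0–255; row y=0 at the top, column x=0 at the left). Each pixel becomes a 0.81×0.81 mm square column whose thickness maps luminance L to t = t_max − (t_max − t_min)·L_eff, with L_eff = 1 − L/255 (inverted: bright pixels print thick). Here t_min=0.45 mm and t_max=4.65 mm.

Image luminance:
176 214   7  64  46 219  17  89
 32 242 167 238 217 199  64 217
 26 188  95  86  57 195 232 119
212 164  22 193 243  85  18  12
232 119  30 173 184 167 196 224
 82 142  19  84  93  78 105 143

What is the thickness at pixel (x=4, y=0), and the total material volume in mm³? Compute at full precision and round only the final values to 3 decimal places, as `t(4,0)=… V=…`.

span = t_max - t_min = 4.65 - 0.45 = 4.200
L(4,0) = 46, L_eff = 1 - 46/255 = 0.819608 (inverted)
t(4,0) = 4.65 - 4.200·0.819608 = 1.208
Σt over all 6·8 pixels = 52762/425 ≈ 124.1458824
V = pitch²·Σt = 0.81²·52762/425 = 81.452

t(4,0)=1.208 V=81.452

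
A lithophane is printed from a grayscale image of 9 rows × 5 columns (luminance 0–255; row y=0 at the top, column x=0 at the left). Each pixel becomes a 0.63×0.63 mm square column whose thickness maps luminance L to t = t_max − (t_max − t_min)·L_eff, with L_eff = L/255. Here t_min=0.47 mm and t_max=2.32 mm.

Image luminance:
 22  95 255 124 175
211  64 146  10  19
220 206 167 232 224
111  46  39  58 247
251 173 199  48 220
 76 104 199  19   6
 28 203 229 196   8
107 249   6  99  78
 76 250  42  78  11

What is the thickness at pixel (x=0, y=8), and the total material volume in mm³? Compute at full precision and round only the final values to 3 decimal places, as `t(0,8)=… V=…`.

t(0,8)=1.769 V=25.236

span = t_max - t_min = 2.32 - 0.47 = 1.850
L(0,8) = 76, L_eff = 76/255 = 0.298039
t(0,8) = 2.32 - 1.850·0.298039 = 1.769
Σt over all 9·5 pixels = 162139/2550 ≈ 63.5839216
V = pitch²·Σt = 0.63²·162139/2550 = 25.236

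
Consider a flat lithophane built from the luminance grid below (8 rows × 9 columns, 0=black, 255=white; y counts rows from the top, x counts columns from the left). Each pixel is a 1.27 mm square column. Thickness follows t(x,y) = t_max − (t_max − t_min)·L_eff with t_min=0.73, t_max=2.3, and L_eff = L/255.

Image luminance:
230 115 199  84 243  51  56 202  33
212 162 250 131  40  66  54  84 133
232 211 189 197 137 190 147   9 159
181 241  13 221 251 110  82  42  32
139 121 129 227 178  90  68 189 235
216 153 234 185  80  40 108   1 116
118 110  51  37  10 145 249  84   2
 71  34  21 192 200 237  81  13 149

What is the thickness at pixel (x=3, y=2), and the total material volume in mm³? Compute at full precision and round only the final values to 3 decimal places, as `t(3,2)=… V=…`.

t(3,2)=1.087 V=174.724

span = t_max - t_min = 2.3 - 0.73 = 1.570
L(3,2) = 197, L_eff = 197/255 = 0.772549
t(3,2) = 2.3 - 1.570·0.772549 = 1.087
Σt over all 8·9 pixels = 1381193/12750 ≈ 108.3288627
V = pitch²·Σt = 1.27²·1381193/12750 = 174.724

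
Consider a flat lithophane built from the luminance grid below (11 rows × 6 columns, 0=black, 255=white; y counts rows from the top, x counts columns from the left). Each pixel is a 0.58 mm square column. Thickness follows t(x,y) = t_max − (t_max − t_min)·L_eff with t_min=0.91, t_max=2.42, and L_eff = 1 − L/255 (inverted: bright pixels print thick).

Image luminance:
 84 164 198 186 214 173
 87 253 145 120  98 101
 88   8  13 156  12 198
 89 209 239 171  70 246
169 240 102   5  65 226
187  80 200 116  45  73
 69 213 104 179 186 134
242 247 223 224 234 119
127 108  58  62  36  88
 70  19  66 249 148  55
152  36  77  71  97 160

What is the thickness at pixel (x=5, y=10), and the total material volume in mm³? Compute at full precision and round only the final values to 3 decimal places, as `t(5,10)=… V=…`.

t(5,10)=1.857 V=37.501

span = t_max - t_min = 2.42 - 0.91 = 1.510
L(5,10) = 160, L_eff = 1 - 160/255 = 0.372549 (inverted)
t(5,10) = 2.42 - 1.510·0.372549 = 1.857
Σt over all 11·6 pixels = 2842663/25500 ≈ 111.4769804
V = pitch²·Σt = 0.58²·2842663/25500 = 37.501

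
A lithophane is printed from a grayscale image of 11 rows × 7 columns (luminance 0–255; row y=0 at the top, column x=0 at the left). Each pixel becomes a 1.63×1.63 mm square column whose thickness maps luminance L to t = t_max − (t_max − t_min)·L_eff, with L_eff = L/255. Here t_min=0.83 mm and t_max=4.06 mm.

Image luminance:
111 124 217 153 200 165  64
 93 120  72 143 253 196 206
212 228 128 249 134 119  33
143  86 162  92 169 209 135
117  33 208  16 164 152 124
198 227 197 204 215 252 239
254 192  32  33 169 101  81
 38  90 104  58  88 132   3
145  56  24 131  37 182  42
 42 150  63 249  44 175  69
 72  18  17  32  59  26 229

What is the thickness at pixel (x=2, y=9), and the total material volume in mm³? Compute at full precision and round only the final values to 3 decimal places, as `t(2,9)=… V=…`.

span = t_max - t_min = 4.06 - 0.83 = 3.230
L(2,9) = 63, L_eff = 63/255 = 0.247059
t(2,9) = 4.06 - 3.230·0.247059 = 3.262
Σt over all 11·7 pixels = 282749/1500 ≈ 188.4993333
V = pitch²·Σt = 1.63²·282749/1500 = 500.824

t(2,9)=3.262 V=500.824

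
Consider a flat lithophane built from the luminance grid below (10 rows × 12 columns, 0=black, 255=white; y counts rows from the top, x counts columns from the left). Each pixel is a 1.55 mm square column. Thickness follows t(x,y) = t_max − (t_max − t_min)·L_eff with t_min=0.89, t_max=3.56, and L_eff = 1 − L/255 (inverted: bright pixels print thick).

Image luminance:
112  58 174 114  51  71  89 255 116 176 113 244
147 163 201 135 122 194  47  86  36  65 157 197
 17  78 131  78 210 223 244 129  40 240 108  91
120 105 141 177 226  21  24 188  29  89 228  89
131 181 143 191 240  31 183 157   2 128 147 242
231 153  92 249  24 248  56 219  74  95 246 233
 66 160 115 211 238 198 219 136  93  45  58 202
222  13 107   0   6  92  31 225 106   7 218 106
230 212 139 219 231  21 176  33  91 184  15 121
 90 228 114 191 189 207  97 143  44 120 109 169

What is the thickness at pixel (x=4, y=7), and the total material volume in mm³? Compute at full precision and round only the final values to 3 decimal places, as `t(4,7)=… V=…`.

t(4,7)=0.953 V=661.391

span = t_max - t_min = 3.56 - 0.89 = 2.670
L(4,7) = 6, L_eff = 1 - 6/255 = 0.976471 (inverted)
t(4,7) = 3.56 - 2.670·0.976471 = 0.953
Σt over all 10·12 pixels = 584997/2125 ≈ 275.2927059
V = pitch²·Σt = 1.55²·584997/2125 = 661.391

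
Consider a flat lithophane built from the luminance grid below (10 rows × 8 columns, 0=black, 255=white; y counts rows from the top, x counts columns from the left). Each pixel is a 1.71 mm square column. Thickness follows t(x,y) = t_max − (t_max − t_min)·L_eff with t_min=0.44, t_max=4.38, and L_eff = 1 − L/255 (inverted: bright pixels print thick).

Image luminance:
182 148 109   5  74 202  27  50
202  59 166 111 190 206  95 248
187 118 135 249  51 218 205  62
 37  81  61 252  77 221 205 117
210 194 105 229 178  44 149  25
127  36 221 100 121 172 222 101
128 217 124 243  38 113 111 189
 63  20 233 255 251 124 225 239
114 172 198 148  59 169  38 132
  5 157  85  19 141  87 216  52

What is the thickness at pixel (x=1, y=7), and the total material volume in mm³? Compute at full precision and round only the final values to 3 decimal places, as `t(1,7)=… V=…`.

span = t_max - t_min = 4.38 - 0.44 = 3.940
L(1,7) = 20, L_eff = 1 - 20/255 = 0.921569 (inverted)
t(1,7) = 4.38 - 3.940·0.921569 = 0.749
Σt over all 10·8 pixels = 2605753/12750 ≈ 204.3727843
V = pitch²·Σt = 1.71²·2605753/12750 = 597.606

t(1,7)=0.749 V=597.606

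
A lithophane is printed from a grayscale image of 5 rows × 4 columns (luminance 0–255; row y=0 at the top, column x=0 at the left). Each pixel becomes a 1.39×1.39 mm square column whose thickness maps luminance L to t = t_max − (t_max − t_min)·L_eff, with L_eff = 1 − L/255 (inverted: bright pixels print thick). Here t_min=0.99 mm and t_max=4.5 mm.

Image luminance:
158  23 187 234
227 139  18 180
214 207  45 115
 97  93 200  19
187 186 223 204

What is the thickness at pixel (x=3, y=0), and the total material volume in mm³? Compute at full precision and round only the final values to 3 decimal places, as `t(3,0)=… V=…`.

span = t_max - t_min = 4.5 - 0.99 = 3.510
L(3,0) = 234, L_eff = 1 - 234/255 = 0.082353 (inverted)
t(3,0) = 4.5 - 3.510·0.082353 = 4.211
Σt over all 5·4 pixels = 128538/2125 ≈ 60.4884706
V = pitch²·Σt = 1.39²·128538/2125 = 116.870

t(3,0)=4.211 V=116.870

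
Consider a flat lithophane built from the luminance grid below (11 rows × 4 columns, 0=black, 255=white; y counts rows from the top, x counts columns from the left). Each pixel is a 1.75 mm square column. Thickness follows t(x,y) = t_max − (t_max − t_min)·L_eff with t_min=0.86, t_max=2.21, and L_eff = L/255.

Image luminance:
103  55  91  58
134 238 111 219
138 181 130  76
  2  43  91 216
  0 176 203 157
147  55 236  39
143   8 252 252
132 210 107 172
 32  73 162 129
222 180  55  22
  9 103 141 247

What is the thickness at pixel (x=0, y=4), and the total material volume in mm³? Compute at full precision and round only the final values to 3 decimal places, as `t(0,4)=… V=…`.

span = t_max - t_min = 2.21 - 0.86 = 1.350
L(0,4) = 0, L_eff = 0/255 = 0.000000
t(0,4) = 2.21 - 1.350·0.000000 = 2.210
Σt over all 11·4 pixels = 57679/850 ≈ 67.8576471
V = pitch²·Σt = 1.75²·57679/850 = 207.814

t(0,4)=2.210 V=207.814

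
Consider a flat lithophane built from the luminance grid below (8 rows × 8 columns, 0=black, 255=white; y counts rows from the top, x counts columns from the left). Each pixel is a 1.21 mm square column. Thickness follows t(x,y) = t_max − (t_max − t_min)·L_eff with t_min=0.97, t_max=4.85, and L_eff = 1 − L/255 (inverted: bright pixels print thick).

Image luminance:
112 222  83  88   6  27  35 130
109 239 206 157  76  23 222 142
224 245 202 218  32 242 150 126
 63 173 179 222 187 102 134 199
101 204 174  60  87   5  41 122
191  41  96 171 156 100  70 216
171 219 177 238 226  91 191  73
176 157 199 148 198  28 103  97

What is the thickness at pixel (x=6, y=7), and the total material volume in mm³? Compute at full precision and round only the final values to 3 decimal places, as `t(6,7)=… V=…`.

span = t_max - t_min = 4.85 - 0.97 = 3.880
L(6,7) = 103, L_eff = 1 - 103/255 = 0.596078 (inverted)
t(6,7) = 4.85 - 3.880·0.596078 = 2.537
Σt over all 8·8 pixels = 1259254/6375 ≈ 197.5300392
V = pitch²·Σt = 1.21²·1259254/6375 = 289.204

t(6,7)=2.537 V=289.204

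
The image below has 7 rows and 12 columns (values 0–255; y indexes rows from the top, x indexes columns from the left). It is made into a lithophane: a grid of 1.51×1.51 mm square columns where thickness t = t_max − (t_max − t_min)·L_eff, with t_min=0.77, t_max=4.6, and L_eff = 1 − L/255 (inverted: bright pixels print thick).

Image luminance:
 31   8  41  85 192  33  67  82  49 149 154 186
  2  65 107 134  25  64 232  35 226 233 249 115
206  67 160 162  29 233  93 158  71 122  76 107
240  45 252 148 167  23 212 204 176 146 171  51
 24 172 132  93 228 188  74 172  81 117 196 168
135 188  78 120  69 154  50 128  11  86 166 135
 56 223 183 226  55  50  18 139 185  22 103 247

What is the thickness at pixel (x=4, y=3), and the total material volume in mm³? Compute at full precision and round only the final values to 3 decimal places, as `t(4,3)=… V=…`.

t(4,3)=3.278 V=502.096

span = t_max - t_min = 4.6 - 0.77 = 3.830
L(4,3) = 167, L_eff = 1 - 167/255 = 0.345098 (inverted)
t(4,3) = 4.6 - 3.830·0.345098 = 3.278
Σt over all 7·12 pixels = 1123061/5100 ≈ 220.2080392
V = pitch²·Σt = 1.51²·1123061/5100 = 502.096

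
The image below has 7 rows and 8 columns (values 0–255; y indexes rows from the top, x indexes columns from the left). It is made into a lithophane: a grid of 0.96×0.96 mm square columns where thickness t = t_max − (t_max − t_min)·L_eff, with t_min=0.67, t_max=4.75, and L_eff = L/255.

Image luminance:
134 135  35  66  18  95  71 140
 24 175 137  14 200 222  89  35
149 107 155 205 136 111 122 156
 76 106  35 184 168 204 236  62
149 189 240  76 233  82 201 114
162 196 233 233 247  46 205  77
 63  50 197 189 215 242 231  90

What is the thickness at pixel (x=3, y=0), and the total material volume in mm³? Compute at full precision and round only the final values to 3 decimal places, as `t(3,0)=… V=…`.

span = t_max - t_min = 4.75 - 0.67 = 4.080
L(3,0) = 66, L_eff = 66/255 = 0.258824
t(3,0) = 4.75 - 4.080·0.258824 = 3.694
Σt over all 7·8 pixels = 141.808
V = pitch²·Σt = 0.96²·141.808 = 130.690

t(3,0)=3.694 V=130.690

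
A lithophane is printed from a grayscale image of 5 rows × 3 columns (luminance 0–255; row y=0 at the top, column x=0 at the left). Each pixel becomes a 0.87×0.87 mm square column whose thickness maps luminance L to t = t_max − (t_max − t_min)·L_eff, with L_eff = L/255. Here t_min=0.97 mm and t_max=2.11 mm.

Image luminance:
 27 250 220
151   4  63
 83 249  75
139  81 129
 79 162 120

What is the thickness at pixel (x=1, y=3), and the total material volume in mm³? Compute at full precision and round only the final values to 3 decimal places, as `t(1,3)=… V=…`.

span = t_max - t_min = 2.11 - 0.97 = 1.140
L(1,3) = 81, L_eff = 81/255 = 0.317647
t(1,3) = 2.11 - 1.140·0.317647 = 1.748
Σt over all 5·3 pixels = 199409/8500 ≈ 23.4598824
V = pitch²·Σt = 0.87²·199409/8500 = 17.757

t(1,3)=1.748 V=17.757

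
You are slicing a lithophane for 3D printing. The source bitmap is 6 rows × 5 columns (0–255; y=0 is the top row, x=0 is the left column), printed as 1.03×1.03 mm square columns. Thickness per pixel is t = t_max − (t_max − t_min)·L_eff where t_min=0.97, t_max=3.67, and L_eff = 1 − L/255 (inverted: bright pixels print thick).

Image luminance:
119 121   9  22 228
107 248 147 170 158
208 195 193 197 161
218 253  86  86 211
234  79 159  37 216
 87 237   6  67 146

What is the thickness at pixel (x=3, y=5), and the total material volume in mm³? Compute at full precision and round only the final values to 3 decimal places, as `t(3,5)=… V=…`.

span = t_max - t_min = 3.67 - 0.97 = 2.700
L(3,5) = 67, L_eff = 1 - 67/255 = 0.737255 (inverted)
t(3,5) = 3.67 - 2.700·0.737255 = 1.679
Σt over all 6·5 pixels = 6438/85 ≈ 75.7411765
V = pitch²·Σt = 1.03²·6438/85 = 80.354

t(3,5)=1.679 V=80.354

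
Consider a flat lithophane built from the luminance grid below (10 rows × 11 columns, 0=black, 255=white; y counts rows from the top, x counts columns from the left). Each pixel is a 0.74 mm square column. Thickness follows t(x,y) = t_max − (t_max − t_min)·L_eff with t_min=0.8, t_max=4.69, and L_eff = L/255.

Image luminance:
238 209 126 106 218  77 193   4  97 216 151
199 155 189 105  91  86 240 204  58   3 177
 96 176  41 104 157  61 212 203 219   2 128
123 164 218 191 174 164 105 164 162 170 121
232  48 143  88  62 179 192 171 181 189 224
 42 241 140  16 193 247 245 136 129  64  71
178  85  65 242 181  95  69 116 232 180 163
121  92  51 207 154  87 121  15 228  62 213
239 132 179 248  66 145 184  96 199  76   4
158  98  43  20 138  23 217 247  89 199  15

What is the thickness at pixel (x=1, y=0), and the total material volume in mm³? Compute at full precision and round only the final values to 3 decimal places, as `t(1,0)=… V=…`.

t(1,0)=1.502 V=154.680

span = t_max - t_min = 4.69 - 0.8 = 3.890
L(1,0) = 209, L_eff = 209/255 = 0.819608
t(1,0) = 4.69 - 3.890·0.819608 = 1.502
Σt over all 10·11 pixels = 1800743/6375 ≈ 282.4694902
V = pitch²·Σt = 0.74²·1800743/6375 = 154.680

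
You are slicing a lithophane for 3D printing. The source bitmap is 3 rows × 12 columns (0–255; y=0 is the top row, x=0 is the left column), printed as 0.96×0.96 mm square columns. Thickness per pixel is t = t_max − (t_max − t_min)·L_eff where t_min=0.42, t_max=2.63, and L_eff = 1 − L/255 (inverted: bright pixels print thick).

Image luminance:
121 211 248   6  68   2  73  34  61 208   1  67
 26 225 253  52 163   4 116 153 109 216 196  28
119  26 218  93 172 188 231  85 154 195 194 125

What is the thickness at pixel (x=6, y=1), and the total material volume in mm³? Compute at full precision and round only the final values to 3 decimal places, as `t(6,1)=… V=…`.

t(6,1)=1.425 V=49.406

span = t_max - t_min = 2.63 - 0.42 = 2.210
L(6,1) = 116, L_eff = 1 - 116/255 = 0.545098 (inverted)
t(6,1) = 2.63 - 2.210·0.545098 = 1.425
Σt over all 3·12 pixels = 80413/1500 ≈ 53.6086667
V = pitch²·Σt = 0.96²·80413/1500 = 49.406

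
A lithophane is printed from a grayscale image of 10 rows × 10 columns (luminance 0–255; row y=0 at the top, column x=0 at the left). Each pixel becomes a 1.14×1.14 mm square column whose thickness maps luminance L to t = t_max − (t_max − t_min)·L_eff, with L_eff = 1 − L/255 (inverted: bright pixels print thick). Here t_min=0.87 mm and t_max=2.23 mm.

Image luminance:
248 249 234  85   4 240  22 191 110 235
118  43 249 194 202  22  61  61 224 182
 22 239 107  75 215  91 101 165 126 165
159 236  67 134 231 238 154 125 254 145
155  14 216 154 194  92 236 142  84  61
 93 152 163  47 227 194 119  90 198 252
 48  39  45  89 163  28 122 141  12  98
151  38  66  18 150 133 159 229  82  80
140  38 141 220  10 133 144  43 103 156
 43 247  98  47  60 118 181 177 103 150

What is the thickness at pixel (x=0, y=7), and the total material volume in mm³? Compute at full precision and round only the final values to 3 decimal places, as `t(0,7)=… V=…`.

span = t_max - t_min = 2.23 - 0.87 = 1.360
L(0,7) = 151, L_eff = 1 - 151/255 = 0.407843 (inverted)
t(0,7) = 2.23 - 1.360·0.407843 = 1.675
Σt over all 10·10 pixels = 157.128
V = pitch²·Σt = 1.14²·157.128 = 204.204

t(0,7)=1.675 V=204.204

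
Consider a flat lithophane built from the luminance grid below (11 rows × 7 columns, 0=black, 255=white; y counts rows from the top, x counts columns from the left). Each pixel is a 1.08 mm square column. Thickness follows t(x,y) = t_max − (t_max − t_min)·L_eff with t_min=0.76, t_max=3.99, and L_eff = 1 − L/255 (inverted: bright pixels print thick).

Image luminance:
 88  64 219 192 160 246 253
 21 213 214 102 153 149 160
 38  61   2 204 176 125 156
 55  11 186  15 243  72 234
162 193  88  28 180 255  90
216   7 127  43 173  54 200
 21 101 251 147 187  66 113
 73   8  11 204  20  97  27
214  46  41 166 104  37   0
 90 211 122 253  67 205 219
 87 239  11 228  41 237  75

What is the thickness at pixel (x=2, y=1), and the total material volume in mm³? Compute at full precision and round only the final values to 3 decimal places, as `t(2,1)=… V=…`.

t(2,1)=3.471 V=210.786

span = t_max - t_min = 3.99 - 0.76 = 3.230
L(2,1) = 214, L_eff = 1 - 214/255 = 0.160784 (inverted)
t(2,1) = 3.99 - 3.230·0.160784 = 3.471
Σt over all 11·7 pixels = 271073/1500 ≈ 180.7153333
V = pitch²·Σt = 1.08²·271073/1500 = 210.786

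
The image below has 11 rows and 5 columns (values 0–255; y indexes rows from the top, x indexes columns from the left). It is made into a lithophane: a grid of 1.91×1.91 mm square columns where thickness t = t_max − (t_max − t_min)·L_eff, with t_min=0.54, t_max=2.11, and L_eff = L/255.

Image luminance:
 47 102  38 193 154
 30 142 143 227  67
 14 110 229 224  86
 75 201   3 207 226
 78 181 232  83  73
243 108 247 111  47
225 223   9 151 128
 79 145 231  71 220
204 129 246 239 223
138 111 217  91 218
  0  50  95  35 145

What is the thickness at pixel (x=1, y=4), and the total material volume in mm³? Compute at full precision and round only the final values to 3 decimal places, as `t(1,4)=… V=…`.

span = t_max - t_min = 2.11 - 0.54 = 1.570
L(1,4) = 181, L_eff = 181/255 = 0.709804
t(1,4) = 2.11 - 1.570·0.709804 = 0.996
Σt over all 11·5 pixels = 1774867/25500 ≈ 69.6026275
V = pitch²·Σt = 1.91²·1774867/25500 = 253.917

t(1,4)=0.996 V=253.917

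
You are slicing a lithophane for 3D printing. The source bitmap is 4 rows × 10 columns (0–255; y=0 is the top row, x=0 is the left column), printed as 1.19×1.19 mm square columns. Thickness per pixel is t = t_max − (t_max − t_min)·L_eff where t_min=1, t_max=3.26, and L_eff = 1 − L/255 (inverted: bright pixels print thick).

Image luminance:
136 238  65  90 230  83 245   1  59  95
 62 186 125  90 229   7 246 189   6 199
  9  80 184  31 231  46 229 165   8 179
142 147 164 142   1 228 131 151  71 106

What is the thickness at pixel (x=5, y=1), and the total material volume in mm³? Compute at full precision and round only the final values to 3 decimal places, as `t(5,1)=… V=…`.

span = t_max - t_min = 3.26 - 1 = 2.260
L(5,1) = 7, L_eff = 1 - 7/255 = 0.972549 (inverted)
t(5,1) = 3.26 - 2.260·0.972549 = 1.062
Σt over all 4·10 pixels = 538969/6375 ≈ 84.5441569
V = pitch²·Σt = 1.19²·538969/6375 = 119.723

t(5,1)=1.062 V=119.723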